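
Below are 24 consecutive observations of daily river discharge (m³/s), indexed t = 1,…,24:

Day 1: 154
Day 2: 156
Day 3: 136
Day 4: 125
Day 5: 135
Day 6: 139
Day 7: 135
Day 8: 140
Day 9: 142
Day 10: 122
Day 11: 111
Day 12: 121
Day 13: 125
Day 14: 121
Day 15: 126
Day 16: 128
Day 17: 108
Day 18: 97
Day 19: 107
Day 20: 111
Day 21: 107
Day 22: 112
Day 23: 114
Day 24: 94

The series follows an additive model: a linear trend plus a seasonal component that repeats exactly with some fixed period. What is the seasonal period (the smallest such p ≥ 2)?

7

First differences y_{t+1} − y_t: 2, -20, -11, 10, 4, -4, 5, 2, -20, -11, 10, 4, -4, 5, 2, -20, …
The difference pattern repeats every 7 terms and not for any smaller step, so p = 7.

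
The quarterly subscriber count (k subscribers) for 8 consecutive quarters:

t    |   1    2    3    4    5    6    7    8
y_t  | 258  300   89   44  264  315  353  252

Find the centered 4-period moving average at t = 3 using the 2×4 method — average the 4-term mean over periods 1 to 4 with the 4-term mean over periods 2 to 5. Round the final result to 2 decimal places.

Sum over 1–4: 258 + 300 + 89 + 44 = 691
Sum over 2–5: 300 + 89 + 44 + 264 = 697
CMA at t=3 = (691 + 697) / (2·4) = 1388 / 8 = 173.50

173.50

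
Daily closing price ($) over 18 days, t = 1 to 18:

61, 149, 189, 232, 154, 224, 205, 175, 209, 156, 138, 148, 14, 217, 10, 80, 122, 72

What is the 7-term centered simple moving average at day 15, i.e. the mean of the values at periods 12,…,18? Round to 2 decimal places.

Sum of periods 12–18: 148 + 14 + 217 + 10 + 80 + 122 + 72 = 663
Divide by 7: 663 / 7 = 94.71

94.71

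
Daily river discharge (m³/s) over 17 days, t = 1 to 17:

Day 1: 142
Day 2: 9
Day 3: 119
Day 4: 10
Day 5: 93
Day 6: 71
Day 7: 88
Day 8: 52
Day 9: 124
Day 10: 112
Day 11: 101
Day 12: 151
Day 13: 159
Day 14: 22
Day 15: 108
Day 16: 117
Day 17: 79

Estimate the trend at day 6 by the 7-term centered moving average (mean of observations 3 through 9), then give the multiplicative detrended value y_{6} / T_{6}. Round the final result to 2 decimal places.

0.89

Trend T_6 = (119 + 10 + 93 + 71 + 88 + 52 + 124) / 7 = 557/7 = 79.5714
Ratio to trend: 71 / 79.5714 = 0.89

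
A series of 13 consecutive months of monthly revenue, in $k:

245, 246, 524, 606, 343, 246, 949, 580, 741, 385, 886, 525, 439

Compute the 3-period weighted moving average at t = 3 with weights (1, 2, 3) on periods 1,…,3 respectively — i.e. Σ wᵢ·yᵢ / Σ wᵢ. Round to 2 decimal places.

384.83

Weighted sum: 1·245 + 2·246 + 3·524 = 245 + 492 + 1572 = 2309
Weight total: 1 + 2 + 3 = 6
WMA = 2309 / 6 = 384.83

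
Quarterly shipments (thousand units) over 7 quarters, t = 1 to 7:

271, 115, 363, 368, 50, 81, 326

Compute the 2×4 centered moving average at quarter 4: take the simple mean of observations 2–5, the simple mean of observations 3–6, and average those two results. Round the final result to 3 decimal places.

Sum over 2–5: 115 + 363 + 368 + 50 = 896
Sum over 3–6: 363 + 368 + 50 + 81 = 862
CMA at t=4 = (896 + 862) / (2·4) = 1758 / 8 = 219.750

219.750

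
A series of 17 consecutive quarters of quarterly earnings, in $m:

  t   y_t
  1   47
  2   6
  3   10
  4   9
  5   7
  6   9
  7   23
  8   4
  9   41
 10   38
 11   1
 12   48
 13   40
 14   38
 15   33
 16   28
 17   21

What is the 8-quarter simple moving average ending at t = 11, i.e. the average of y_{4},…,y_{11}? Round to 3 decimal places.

Sum of periods 4–11: 9 + 7 + 9 + 23 + 4 + 41 + 38 + 1 = 132
Divide by 8: 132 / 8 = 16.500

16.500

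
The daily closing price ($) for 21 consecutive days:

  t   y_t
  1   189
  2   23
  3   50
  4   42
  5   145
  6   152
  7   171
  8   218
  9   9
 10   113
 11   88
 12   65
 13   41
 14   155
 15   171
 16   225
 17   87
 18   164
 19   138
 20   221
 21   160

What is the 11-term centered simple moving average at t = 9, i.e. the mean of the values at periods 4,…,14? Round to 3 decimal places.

109.000

Sum of periods 4–14: 42 + 145 + 152 + 171 + 218 + 9 + 113 + 88 + 65 + 41 + 155 = 1199
Divide by 11: 1199 / 11 = 109.000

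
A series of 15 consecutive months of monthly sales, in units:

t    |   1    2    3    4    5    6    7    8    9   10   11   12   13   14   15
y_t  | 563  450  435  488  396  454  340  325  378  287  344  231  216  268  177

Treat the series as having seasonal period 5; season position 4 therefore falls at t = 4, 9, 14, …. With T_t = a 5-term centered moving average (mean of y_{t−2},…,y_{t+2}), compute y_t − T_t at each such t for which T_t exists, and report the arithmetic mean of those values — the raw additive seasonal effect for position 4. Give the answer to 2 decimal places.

43.30

Season position 4 occurs at t = 4, 9 (where T_t is defined).
t=4: T_4 = 444.6000; y_4 − T_4 = 488 − 444.6000 = 43.4000
t=9: T_9 = 334.8000; y_9 − T_9 = 378 − 334.8000 = 43.2000
Mean deviation: (43.4000 + 43.2000) / 2 = 43.30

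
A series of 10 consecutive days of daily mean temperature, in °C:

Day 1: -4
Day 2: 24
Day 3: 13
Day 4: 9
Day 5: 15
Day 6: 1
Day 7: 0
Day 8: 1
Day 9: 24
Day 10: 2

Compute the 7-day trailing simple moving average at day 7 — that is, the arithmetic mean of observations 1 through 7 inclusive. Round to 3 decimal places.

Sum of periods 1–7: (-4) + 24 + 13 + 9 + 15 + 1 + 0 = 58
Divide by 7: 58 / 7 = 8.286

8.286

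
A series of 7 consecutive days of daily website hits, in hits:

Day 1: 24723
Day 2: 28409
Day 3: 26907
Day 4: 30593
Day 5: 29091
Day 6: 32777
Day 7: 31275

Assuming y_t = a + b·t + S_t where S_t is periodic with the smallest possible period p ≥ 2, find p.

First differences y_{t+1} − y_t: 3686, -1502, 3686, -1502, 3686, -1502, …
The difference pattern repeats every 2 terms and not for any smaller step, so p = 2.

2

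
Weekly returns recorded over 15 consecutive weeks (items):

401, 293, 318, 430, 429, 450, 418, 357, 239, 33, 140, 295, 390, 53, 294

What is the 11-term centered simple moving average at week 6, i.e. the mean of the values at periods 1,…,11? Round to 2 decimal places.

Sum of periods 1–11: 401 + 293 + 318 + 430 + 429 + 450 + 418 + 357 + 239 + 33 + 140 = 3508
Divide by 11: 3508 / 11 = 318.91

318.91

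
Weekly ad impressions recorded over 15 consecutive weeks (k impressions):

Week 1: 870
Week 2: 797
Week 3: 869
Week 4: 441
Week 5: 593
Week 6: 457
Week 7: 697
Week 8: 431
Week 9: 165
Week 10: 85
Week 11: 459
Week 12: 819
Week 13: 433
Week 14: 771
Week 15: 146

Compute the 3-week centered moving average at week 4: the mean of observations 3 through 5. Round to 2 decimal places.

634.33

Sum of periods 3–5: 869 + 441 + 593 = 1903
Divide by 3: 1903 / 3 = 634.33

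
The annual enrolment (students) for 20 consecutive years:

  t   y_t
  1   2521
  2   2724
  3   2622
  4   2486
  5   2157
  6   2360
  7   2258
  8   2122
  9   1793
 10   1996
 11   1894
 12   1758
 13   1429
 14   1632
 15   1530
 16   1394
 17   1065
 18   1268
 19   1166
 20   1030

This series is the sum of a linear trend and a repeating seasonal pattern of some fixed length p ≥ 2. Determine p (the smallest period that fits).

4

First differences y_{t+1} − y_t: 203, -102, -136, -329, 203, -102, -136, -329, 203, -102, …
The difference pattern repeats every 4 terms and not for any smaller step, so p = 4.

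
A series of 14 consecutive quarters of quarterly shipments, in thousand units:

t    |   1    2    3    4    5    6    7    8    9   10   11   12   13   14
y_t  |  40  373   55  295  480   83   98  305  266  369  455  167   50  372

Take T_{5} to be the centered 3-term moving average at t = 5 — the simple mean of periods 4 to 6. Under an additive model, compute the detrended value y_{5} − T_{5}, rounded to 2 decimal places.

Trend T_5 = (295 + 480 + 83) / 3 = 858/3 = 286.0000
Detrended value: 480 − 286.0000 = 194.00

194.00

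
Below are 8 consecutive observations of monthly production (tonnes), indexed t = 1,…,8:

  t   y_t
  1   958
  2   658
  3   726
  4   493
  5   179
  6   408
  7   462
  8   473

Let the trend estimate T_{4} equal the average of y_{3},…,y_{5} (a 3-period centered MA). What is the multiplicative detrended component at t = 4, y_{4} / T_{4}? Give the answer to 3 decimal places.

Trend T_4 = (726 + 493 + 179) / 3 = 1398/3 = 466.00000
Ratio to trend: 493 / 466.00000 = 1.058

1.058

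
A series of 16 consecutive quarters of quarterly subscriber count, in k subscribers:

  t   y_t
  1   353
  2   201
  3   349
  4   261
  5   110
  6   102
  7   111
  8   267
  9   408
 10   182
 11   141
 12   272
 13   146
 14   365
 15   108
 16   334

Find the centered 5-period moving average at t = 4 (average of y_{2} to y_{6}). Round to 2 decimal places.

Sum of periods 2–6: 201 + 349 + 261 + 110 + 102 = 1023
Divide by 5: 1023 / 5 = 204.60

204.60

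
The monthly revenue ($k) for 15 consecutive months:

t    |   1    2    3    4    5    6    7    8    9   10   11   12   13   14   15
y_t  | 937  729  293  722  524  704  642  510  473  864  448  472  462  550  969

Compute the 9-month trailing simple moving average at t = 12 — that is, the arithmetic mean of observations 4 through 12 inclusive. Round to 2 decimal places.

595.44

Sum of periods 4–12: 722 + 524 + 704 + 642 + 510 + 473 + 864 + 448 + 472 = 5359
Divide by 9: 5359 / 9 = 595.44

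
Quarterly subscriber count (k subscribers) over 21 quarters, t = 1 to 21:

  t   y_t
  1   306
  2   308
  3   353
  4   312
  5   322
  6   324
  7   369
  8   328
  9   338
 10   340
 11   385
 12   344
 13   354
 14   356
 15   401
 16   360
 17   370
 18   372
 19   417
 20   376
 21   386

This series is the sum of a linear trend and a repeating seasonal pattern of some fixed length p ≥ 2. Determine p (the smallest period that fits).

4

First differences y_{t+1} − y_t: 2, 45, -41, 10, 2, 45, -41, 10, 2, 45, …
The difference pattern repeats every 4 terms and not for any smaller step, so p = 4.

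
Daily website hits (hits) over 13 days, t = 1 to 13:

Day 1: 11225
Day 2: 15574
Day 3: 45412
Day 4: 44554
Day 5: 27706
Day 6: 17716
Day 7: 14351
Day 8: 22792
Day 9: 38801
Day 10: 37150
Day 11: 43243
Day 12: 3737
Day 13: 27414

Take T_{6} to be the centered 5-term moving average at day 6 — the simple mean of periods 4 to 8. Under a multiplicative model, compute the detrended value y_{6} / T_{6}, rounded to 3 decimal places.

Trend T_6 = (44554 + 27706 + 17716 + 14351 + 22792) / 5 = 127119/5 = 25423.80000
Ratio to trend: 17716 / 25423.80000 = 0.697

0.697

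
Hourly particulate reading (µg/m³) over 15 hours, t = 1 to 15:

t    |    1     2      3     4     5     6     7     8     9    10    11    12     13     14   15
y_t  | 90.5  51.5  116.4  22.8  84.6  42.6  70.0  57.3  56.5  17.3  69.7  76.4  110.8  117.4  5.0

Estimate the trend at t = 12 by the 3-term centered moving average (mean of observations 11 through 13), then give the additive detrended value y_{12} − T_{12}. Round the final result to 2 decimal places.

-9.23

Trend T_12 = (69.7 + 76.4 + 110.8) / 3 = 256.9/3 = 85.6333
Detrended value: 76.4 − 85.6333 = -9.23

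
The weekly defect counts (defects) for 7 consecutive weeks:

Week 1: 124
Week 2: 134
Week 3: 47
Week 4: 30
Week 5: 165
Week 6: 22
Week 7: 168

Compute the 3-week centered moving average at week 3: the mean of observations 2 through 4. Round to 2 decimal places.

70.33

Sum of periods 2–4: 134 + 47 + 30 = 211
Divide by 3: 211 / 3 = 70.33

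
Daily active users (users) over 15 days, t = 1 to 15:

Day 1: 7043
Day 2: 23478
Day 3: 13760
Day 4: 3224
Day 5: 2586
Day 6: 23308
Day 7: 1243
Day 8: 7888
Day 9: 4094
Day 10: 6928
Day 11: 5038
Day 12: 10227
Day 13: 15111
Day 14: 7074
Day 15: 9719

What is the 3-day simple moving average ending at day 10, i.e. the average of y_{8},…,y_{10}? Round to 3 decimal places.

Sum of periods 8–10: 7888 + 4094 + 6928 = 18910
Divide by 3: 18910 / 3 = 6303.333

6303.333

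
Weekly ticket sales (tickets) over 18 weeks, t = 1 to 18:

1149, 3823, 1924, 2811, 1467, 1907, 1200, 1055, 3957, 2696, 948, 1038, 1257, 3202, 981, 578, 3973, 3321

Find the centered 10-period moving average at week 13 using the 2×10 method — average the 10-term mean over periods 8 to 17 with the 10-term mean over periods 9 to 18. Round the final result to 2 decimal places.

2081.80

Sum over 8–17: 1055 + 3957 + 2696 + 948 + 1038 + 1257 + 3202 + 981 + 578 + 3973 = 19685
Sum over 9–18: 3957 + 2696 + 948 + 1038 + 1257 + 3202 + 981 + 578 + 3973 + 3321 = 21951
CMA at t=13 = (19685 + 21951) / (2·10) = 41636 / 20 = 2081.80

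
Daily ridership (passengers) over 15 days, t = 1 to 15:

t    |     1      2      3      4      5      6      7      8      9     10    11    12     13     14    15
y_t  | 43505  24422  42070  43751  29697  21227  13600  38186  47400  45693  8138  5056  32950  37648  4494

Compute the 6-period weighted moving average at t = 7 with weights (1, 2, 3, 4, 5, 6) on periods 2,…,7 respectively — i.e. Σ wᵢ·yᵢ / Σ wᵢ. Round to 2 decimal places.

26016.10

Weighted sum: 1·24422 + 2·42070 + 3·43751 + 4·29697 + 5·21227 + 6·13600 = 24422 + 84140 + 131253 + 118788 + 106135 + 81600 = 546338
Weight total: 1 + 2 + 3 + 4 + 5 + 6 = 21
WMA = 546338 / 21 = 26016.10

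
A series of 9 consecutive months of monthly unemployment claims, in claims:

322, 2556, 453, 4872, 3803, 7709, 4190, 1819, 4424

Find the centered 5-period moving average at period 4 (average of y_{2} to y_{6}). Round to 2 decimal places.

3878.60

Sum of periods 2–6: 2556 + 453 + 4872 + 3803 + 7709 = 19393
Divide by 5: 19393 / 5 = 3878.60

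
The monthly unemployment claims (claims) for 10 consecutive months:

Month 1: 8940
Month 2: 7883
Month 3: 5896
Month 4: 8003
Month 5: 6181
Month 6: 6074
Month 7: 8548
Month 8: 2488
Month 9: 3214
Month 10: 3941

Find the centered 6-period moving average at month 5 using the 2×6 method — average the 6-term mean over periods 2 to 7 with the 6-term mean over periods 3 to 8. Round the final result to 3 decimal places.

Sum over 2–7: 7883 + 5896 + 8003 + 6181 + 6074 + 8548 = 42585
Sum over 3–8: 5896 + 8003 + 6181 + 6074 + 8548 + 2488 = 37190
CMA at t=5 = (42585 + 37190) / (2·6) = 79775 / 12 = 6647.917

6647.917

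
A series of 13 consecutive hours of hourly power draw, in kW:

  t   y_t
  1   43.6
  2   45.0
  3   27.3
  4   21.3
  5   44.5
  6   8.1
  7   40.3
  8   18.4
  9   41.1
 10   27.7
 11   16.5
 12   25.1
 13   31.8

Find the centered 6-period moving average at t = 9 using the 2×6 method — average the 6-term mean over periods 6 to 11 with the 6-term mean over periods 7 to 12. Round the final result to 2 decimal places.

Sum over 6–11: 8.1 + 40.3 + 18.4 + 41.1 + 27.7 + 16.5 = 152.1
Sum over 7–12: 40.3 + 18.4 + 41.1 + 27.7 + 16.5 + 25.1 = 169.1
CMA at t=9 = (152.1 + 169.1) / (2·6) = 321.2 / 12 = 26.77

26.77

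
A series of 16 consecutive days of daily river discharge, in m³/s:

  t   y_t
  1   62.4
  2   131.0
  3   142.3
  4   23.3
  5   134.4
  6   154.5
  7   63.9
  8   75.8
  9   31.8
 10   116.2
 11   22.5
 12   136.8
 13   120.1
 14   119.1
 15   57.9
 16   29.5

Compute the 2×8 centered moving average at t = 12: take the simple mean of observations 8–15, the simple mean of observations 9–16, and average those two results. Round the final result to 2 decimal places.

Sum over 8–15: 75.8 + 31.8 + 116.2 + 22.5 + 136.8 + 120.1 + 119.1 + 57.9 = 680.2
Sum over 9–16: 31.8 + 116.2 + 22.5 + 136.8 + 120.1 + 119.1 + 57.9 + 29.5 = 633.9
CMA at t=12 = (680.2 + 633.9) / (2·8) = 1314.1 / 16 = 82.13

82.13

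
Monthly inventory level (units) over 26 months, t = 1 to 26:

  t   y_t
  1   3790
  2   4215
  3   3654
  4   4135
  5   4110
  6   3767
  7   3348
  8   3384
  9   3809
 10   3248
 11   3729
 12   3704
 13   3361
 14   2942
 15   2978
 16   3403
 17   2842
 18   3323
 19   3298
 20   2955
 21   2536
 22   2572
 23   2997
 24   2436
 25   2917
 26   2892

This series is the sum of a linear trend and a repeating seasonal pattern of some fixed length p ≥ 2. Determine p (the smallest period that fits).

First differences y_{t+1} − y_t: 425, -561, 481, -25, -343, -419, 36, 425, -561, 481, -25, -343, -419, 36, 425, -561, …
The difference pattern repeats every 7 terms and not for any smaller step, so p = 7.

7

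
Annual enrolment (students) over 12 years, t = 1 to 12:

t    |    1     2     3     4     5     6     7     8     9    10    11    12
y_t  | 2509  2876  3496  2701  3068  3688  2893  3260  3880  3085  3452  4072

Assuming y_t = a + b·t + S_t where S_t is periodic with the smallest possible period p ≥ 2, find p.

First differences y_{t+1} − y_t: 367, 620, -795, 367, 620, -795, 367, 620, …
The difference pattern repeats every 3 terms and not for any smaller step, so p = 3.

3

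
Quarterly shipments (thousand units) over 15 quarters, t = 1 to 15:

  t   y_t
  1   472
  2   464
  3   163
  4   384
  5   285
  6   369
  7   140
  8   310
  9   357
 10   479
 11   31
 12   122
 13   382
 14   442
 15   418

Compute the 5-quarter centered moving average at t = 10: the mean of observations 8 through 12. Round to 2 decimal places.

Sum of periods 8–12: 310 + 357 + 479 + 31 + 122 = 1299
Divide by 5: 1299 / 5 = 259.80

259.80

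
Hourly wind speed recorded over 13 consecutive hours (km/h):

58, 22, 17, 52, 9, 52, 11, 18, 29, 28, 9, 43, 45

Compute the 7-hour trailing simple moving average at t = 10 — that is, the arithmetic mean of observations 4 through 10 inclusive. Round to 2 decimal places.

Sum of periods 4–10: 52 + 9 + 52 + 11 + 18 + 29 + 28 = 199
Divide by 7: 199 / 7 = 28.43

28.43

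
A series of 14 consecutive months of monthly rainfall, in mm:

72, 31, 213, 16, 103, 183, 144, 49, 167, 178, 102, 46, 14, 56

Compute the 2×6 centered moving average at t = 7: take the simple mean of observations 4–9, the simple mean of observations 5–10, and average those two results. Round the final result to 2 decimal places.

123.83

Sum over 4–9: 16 + 103 + 183 + 144 + 49 + 167 = 662
Sum over 5–10: 103 + 183 + 144 + 49 + 167 + 178 = 824
CMA at t=7 = (662 + 824) / (2·6) = 1486 / 12 = 123.83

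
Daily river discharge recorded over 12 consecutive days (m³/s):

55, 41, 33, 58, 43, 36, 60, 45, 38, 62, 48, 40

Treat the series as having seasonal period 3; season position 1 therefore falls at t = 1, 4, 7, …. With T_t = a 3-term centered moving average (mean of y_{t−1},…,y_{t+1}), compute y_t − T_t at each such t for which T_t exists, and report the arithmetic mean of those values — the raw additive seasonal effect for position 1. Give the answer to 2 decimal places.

13.00

Season position 1 occurs at t = 4, 7, 10 (where T_t is defined).
t=4: T_4 = 44.6667; y_4 − T_4 = 58 − 44.6667 = 13.3333
t=7: T_7 = 47.0000; y_7 − T_7 = 60 − 47.0000 = 13.0000
t=10: T_10 = 49.3333; y_10 − T_10 = 62 − 49.3333 = 12.6667
Mean deviation: (13.3333 + 13.0000 + 12.6667) / 3 = 13.00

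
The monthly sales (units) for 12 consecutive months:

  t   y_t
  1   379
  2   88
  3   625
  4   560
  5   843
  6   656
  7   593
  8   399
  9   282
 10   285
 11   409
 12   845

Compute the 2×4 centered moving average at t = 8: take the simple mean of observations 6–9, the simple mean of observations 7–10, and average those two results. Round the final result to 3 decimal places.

436.125

Sum over 6–9: 656 + 593 + 399 + 282 = 1930
Sum over 7–10: 593 + 399 + 282 + 285 = 1559
CMA at t=8 = (1930 + 1559) / (2·4) = 3489 / 8 = 436.125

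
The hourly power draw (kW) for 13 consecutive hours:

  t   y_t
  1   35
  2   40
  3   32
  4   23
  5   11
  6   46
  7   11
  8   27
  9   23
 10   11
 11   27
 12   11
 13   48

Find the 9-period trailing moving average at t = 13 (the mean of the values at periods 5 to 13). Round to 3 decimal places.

23.889

Sum of periods 5–13: 11 + 46 + 11 + 27 + 23 + 11 + 27 + 11 + 48 = 215
Divide by 9: 215 / 9 = 23.889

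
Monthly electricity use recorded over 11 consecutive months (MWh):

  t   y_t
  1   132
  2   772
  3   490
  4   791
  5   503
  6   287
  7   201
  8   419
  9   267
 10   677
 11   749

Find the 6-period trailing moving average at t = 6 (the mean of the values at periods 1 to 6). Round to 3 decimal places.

495.833

Sum of periods 1–6: 132 + 772 + 490 + 791 + 503 + 287 = 2975
Divide by 6: 2975 / 6 = 495.833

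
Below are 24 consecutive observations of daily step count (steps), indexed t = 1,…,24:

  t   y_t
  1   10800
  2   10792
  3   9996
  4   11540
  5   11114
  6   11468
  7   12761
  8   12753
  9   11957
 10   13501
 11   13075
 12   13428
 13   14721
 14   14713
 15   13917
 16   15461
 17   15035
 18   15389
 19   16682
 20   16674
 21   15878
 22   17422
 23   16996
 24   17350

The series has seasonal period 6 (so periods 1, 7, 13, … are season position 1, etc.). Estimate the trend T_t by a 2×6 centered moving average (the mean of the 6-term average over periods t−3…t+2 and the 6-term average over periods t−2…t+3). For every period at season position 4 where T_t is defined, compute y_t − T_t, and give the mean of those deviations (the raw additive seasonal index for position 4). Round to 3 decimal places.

Season position 4 occurs at t = 4, 10, 16 (where T_t is defined).
t=4: T_4 = 11115.08333; y_4 − T_4 = 11540 − 11115.08333 = 424.91667
t=10: T_10 = 13075.83333; y_10 − T_10 = 13501 − 13075.83333 = 425.16667
t=16: T_16 = 15036.08333; y_16 − T_16 = 15461 − 15036.08333 = 424.91667
Mean deviation: (424.91667 + 425.16667 + 424.91667) / 3 = 425.000

425.000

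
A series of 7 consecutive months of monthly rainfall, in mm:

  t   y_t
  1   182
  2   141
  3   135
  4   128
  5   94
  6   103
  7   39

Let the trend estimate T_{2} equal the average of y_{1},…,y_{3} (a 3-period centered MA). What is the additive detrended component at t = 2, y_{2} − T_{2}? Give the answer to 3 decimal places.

-11.667

Trend T_2 = (182 + 141 + 135) / 3 = 458/3 = 152.66667
Detrended value: 141 − 152.66667 = -11.667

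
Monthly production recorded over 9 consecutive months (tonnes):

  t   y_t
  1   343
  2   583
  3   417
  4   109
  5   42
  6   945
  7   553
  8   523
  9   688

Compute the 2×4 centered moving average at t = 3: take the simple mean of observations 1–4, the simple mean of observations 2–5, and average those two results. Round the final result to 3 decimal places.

Sum over 1–4: 343 + 583 + 417 + 109 = 1452
Sum over 2–5: 583 + 417 + 109 + 42 = 1151
CMA at t=3 = (1452 + 1151) / (2·4) = 2603 / 8 = 325.375

325.375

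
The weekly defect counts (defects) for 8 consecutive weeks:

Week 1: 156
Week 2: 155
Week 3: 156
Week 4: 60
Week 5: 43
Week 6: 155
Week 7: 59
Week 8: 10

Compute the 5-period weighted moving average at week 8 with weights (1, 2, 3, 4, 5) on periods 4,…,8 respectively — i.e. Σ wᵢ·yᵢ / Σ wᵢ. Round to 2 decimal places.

Weighted sum: 1·60 + 2·43 + 3·155 + 4·59 + 5·10 = 60 + 86 + 465 + 236 + 50 = 897
Weight total: 1 + 2 + 3 + 4 + 5 = 15
WMA = 897 / 15 = 59.80

59.80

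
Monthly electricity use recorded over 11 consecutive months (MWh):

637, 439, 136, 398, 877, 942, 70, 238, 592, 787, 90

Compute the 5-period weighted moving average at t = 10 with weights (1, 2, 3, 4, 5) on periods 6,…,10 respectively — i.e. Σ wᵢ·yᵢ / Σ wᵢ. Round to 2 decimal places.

Weighted sum: 1·942 + 2·70 + 3·238 + 4·592 + 5·787 = 942 + 140 + 714 + 2368 + 3935 = 8099
Weight total: 1 + 2 + 3 + 4 + 5 = 15
WMA = 8099 / 15 = 539.93

539.93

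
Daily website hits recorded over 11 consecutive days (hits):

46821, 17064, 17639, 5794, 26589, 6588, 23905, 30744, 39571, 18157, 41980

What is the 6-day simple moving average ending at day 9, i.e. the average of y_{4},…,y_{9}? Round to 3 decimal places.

22198.500

Sum of periods 4–9: 5794 + 26589 + 6588 + 23905 + 30744 + 39571 = 133191
Divide by 6: 133191 / 6 = 22198.500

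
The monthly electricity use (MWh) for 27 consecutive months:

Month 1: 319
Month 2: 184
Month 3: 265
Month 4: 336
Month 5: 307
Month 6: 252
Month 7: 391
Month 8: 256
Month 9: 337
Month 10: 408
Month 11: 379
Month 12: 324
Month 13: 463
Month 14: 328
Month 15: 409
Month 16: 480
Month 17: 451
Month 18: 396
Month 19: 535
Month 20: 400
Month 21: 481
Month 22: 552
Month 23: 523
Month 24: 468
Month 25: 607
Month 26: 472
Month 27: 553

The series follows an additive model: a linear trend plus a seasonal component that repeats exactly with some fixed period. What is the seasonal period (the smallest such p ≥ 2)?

First differences y_{t+1} − y_t: -135, 81, 71, -29, -55, 139, -135, 81, 71, -29, -55, 139, -135, 81, …
The difference pattern repeats every 6 terms and not for any smaller step, so p = 6.

6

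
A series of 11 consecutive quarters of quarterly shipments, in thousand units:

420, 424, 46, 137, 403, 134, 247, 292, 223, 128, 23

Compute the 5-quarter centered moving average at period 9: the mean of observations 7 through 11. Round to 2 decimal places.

182.60

Sum of periods 7–11: 247 + 292 + 223 + 128 + 23 = 913
Divide by 5: 913 / 5 = 182.60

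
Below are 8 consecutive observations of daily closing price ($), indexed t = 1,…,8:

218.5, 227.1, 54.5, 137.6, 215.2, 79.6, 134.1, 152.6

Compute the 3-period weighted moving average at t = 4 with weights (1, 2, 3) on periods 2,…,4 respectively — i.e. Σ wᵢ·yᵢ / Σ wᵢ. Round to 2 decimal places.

124.82

Weighted sum: 1·227.1 + 2·54.5 + 3·137.6 = 227.1 + 109.0 + 412.8 = 748.9
Weight total: 1 + 2 + 3 = 6
WMA = 748.9 / 6 = 124.82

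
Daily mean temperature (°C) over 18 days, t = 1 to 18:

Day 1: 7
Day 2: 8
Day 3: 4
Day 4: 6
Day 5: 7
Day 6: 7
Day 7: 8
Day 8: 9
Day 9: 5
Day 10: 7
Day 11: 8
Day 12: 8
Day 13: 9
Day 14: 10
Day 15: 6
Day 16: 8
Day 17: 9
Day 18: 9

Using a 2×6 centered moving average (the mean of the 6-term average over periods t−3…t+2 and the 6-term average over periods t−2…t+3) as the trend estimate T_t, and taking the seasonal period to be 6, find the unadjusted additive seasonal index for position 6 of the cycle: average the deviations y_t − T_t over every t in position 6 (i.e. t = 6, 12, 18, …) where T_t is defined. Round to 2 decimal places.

0.08

Season position 6 occurs at t = 6, 12 (where T_t is defined).
t=6: T_6 = 6.9167; y_6 − T_6 = 7 − 6.9167 = 0.0833
t=12: T_12 = 7.9167; y_12 − T_12 = 8 − 7.9167 = 0.0833
Mean deviation: (0.0833 + 0.0833) / 2 = 0.08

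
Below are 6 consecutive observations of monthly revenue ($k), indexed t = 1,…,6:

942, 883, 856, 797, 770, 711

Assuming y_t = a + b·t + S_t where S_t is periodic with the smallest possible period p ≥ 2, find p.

First differences y_{t+1} − y_t: -59, -27, -59, -27, -59, …
The difference pattern repeats every 2 terms and not for any smaller step, so p = 2.

2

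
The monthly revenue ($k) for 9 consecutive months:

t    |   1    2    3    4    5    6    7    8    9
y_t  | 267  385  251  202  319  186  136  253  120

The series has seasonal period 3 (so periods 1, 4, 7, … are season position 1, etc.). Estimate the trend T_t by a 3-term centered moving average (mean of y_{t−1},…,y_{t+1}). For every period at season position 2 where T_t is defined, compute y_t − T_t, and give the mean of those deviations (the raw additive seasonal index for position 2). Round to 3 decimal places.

83.556

Season position 2 occurs at t = 2, 5, 8 (where T_t is defined).
t=2: T_2 = 301.00000; y_2 − T_2 = 385 − 301.00000 = 84.00000
t=5: T_5 = 235.66667; y_5 − T_5 = 319 − 235.66667 = 83.33333
t=8: T_8 = 169.66667; y_8 − T_8 = 253 − 169.66667 = 83.33333
Mean deviation: (84.00000 + 83.33333 + 83.33333) / 3 = 83.556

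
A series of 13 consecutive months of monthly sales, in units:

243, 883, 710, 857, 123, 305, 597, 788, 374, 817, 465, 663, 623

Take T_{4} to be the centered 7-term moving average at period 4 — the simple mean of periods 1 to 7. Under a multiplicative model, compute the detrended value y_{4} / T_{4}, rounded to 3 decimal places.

Trend T_4 = (243 + 883 + 710 + 857 + 123 + 305 + 597) / 7 = 3718/7 = 531.14286
Ratio to trend: 857 / 531.14286 = 1.614

1.614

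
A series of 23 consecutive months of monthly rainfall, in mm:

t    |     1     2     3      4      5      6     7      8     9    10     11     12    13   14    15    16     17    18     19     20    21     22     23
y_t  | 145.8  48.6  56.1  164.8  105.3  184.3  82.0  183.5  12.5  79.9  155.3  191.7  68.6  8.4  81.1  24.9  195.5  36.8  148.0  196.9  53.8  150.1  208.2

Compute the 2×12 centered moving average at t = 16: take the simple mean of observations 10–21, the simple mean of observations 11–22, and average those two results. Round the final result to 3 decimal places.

Sum over 10–21: 79.9 + 155.3 + 191.7 + 68.6 + 8.4 + 81.1 + 24.9 + 195.5 + 36.8 + 148.0 + 196.9 + 53.8 = 1240.9
Sum over 11–22: 155.3 + 191.7 + 68.6 + 8.4 + 81.1 + 24.9 + 195.5 + 36.8 + 148.0 + 196.9 + 53.8 + 150.1 = 1311.1
CMA at t=16 = (1240.9 + 1311.1) / (2·12) = 2552.0 / 24 = 106.333

106.333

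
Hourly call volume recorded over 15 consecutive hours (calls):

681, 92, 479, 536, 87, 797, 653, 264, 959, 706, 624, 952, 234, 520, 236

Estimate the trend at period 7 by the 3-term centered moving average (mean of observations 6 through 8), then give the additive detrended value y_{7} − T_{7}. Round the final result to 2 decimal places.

81.67

Trend T_7 = (797 + 653 + 264) / 3 = 1714/3 = 571.3333
Detrended value: 653 − 571.3333 = 81.67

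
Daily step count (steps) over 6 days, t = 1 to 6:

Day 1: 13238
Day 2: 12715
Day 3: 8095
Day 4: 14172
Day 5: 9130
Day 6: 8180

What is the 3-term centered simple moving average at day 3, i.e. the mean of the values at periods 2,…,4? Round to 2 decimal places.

Sum of periods 2–4: 12715 + 8095 + 14172 = 34982
Divide by 3: 34982 / 3 = 11660.67

11660.67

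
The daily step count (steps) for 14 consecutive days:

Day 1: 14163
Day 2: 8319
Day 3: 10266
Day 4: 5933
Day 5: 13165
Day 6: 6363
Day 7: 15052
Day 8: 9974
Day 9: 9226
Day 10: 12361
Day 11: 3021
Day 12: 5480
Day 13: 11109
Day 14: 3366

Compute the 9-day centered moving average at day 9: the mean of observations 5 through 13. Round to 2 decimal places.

9527.89

Sum of periods 5–13: 13165 + 6363 + 15052 + 9974 + 9226 + 12361 + 3021 + 5480 + 11109 = 85751
Divide by 9: 85751 / 9 = 9527.89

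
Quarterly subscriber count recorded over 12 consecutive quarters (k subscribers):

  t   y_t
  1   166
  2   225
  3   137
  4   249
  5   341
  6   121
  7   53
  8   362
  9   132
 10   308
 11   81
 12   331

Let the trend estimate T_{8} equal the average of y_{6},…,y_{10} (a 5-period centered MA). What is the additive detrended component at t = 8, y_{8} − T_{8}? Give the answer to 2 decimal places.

Trend T_8 = (121 + 53 + 362 + 132 + 308) / 5 = 976/5 = 195.2000
Detrended value: 362 − 195.2000 = 166.80

166.80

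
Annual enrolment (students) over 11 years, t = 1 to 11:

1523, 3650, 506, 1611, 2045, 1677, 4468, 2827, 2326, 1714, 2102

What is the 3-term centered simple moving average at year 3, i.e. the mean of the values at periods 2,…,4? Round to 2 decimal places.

1922.33

Sum of periods 2–4: 3650 + 506 + 1611 = 5767
Divide by 3: 5767 / 3 = 1922.33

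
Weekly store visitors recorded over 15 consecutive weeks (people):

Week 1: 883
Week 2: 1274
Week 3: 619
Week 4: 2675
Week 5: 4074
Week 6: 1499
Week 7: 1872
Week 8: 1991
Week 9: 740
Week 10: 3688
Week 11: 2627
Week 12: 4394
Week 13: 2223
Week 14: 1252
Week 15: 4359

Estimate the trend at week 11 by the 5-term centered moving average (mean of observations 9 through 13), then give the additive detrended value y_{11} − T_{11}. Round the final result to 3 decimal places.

-107.400

Trend T_11 = (740 + 3688 + 2627 + 4394 + 2223) / 5 = 13672/5 = 2734.40000
Detrended value: 2627 − 2734.40000 = -107.400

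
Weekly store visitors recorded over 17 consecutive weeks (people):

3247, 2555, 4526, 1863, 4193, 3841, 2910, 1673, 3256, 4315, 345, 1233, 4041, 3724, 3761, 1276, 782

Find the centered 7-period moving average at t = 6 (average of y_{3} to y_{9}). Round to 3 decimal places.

3180.286

Sum of periods 3–9: 4526 + 1863 + 4193 + 3841 + 2910 + 1673 + 3256 = 22262
Divide by 7: 22262 / 7 = 3180.286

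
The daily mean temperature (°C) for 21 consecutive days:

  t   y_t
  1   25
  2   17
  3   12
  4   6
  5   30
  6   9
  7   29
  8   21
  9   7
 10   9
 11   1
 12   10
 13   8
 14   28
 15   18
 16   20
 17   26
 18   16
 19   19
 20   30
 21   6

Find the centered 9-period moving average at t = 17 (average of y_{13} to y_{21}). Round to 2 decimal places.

19.00

Sum of periods 13–21: 8 + 28 + 18 + 20 + 26 + 16 + 19 + 30 + 6 = 171
Divide by 9: 171 / 9 = 19.00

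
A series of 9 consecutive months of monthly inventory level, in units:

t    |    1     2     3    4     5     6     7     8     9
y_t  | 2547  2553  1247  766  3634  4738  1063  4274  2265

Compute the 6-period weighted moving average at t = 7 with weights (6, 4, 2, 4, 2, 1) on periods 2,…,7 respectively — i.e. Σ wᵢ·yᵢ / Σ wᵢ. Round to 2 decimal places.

Weighted sum: 6·2553 + 4·1247 + 2·766 + 4·3634 + 2·4738 + 1·1063 = 15318 + 4988 + 1532 + 14536 + 9476 + 1063 = 46913
Weight total: 6 + 4 + 2 + 4 + 2 + 1 = 19
WMA = 46913 / 19 = 2469.11

2469.11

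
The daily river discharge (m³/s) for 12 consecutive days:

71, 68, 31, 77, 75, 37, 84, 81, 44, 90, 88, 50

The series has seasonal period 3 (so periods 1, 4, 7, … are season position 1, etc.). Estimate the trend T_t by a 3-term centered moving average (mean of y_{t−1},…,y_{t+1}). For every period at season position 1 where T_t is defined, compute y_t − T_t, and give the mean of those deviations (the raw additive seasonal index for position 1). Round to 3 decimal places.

16.222

Season position 1 occurs at t = 4, 7, 10 (where T_t is defined).
t=4: T_4 = 61.00000; y_4 − T_4 = 77 − 61.00000 = 16.00000
t=7: T_7 = 67.33333; y_7 − T_7 = 84 − 67.33333 = 16.66667
t=10: T_10 = 74.00000; y_10 − T_10 = 90 − 74.00000 = 16.00000
Mean deviation: (16.00000 + 16.66667 + 16.00000) / 3 = 16.222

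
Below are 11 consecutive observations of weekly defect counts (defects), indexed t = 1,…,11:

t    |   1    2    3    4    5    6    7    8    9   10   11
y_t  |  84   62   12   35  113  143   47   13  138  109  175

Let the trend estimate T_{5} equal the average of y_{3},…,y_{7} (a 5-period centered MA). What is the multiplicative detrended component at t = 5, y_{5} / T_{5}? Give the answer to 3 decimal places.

Trend T_5 = (12 + 35 + 113 + 143 + 47) / 5 = 350/5 = 70.00000
Ratio to trend: 113 / 70.00000 = 1.614

1.614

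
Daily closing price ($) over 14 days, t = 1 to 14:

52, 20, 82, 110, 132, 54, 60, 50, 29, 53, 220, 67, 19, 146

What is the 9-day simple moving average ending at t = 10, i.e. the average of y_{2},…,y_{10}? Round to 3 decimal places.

Sum of periods 2–10: 20 + 82 + 110 + 132 + 54 + 60 + 50 + 29 + 53 = 590
Divide by 9: 590 / 9 = 65.556

65.556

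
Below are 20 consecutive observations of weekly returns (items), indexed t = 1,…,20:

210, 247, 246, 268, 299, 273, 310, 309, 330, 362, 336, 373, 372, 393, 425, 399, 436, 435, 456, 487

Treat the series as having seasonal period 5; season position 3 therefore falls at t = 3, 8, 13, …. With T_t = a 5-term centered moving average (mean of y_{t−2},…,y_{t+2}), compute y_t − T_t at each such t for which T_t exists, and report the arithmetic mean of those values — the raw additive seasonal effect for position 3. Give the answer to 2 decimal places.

Season position 3 occurs at t = 3, 8, 13, 18 (where T_t is defined).
t=3: T_3 = 254.0000; y_3 − T_3 = 246 − 254.0000 = -8.0000
t=8: T_8 = 316.8000; y_8 − T_8 = 309 − 316.8000 = -7.8000
t=13: T_13 = 379.8000; y_13 − T_13 = 372 − 379.8000 = -7.8000
t=18: T_18 = 442.6000; y_18 − T_18 = 435 − 442.6000 = -7.6000
Mean deviation: (-8.0000 + -7.8000 + -7.8000 + -7.6000) / 4 = -7.80

-7.80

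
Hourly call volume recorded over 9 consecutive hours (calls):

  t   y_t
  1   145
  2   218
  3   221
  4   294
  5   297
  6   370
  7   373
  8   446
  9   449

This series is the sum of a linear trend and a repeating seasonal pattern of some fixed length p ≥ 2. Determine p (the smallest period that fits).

2

First differences y_{t+1} − y_t: 73, 3, 73, 3, 73, 3, …
The difference pattern repeats every 2 terms and not for any smaller step, so p = 2.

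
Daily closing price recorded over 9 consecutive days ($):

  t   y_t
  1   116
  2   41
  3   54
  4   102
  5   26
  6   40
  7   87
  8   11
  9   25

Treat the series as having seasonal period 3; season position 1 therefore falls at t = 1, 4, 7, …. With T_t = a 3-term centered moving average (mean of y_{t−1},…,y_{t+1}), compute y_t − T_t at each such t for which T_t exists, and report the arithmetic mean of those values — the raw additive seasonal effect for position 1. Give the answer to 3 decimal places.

Season position 1 occurs at t = 4, 7 (where T_t is defined).
t=4: T_4 = 60.66667; y_4 − T_4 = 102 − 60.66667 = 41.33333
t=7: T_7 = 46.00000; y_7 − T_7 = 87 − 46.00000 = 41.00000
Mean deviation: (41.33333 + 41.00000) / 2 = 41.167

41.167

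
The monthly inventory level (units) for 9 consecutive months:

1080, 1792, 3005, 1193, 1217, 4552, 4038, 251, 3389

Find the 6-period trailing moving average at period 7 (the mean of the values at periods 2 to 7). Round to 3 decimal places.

Sum of periods 2–7: 1792 + 3005 + 1193 + 1217 + 4552 + 4038 = 15797
Divide by 6: 15797 / 6 = 2632.833

2632.833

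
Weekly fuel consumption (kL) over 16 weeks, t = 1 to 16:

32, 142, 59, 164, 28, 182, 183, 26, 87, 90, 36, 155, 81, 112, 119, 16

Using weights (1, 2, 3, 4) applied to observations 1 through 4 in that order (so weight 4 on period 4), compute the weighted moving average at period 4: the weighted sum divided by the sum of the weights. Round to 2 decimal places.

114.90

Weighted sum: 1·32 + 2·142 + 3·59 + 4·164 = 32 + 284 + 177 + 656 = 1149
Weight total: 1 + 2 + 3 + 4 = 10
WMA = 1149 / 10 = 114.90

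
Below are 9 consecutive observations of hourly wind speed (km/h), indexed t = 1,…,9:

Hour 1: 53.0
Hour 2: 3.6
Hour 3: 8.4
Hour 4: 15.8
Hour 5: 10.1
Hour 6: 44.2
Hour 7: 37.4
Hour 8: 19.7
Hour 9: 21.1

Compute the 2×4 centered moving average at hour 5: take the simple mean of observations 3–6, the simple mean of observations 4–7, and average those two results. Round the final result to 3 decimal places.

Sum over 3–6: 8.4 + 15.8 + 10.1 + 44.2 = 78.5
Sum over 4–7: 15.8 + 10.1 + 44.2 + 37.4 = 107.5
CMA at t=5 = (78.5 + 107.5) / (2·4) = 186.0 / 8 = 23.250

23.250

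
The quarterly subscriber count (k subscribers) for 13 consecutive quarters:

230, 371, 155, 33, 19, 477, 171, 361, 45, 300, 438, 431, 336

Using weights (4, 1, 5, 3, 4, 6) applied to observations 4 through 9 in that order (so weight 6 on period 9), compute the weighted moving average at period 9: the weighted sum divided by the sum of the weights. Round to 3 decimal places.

207.087

Weighted sum: 4·33 + 1·19 + 5·477 + 3·171 + 4·361 + 6·45 = 132 + 19 + 2385 + 513 + 1444 + 270 = 4763
Weight total: 4 + 1 + 5 + 3 + 4 + 6 = 23
WMA = 4763 / 23 = 207.087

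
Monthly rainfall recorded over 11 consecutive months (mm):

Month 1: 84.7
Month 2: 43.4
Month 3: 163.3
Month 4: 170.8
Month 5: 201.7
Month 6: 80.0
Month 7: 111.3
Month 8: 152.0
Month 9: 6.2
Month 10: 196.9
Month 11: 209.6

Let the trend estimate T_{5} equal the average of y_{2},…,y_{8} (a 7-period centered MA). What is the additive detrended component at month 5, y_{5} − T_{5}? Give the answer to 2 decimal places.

69.91

Trend T_5 = (43.4 + 163.3 + 170.8 + 201.7 + 80.0 + 111.3 + 152.0) / 7 = 922.5/7 = 131.7857
Detrended value: 201.7 − 131.7857 = 69.91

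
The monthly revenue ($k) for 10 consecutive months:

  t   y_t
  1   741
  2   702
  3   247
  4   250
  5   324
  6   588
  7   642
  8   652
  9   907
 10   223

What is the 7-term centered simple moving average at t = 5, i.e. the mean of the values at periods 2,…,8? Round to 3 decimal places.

486.429

Sum of periods 2–8: 702 + 247 + 250 + 324 + 588 + 642 + 652 = 3405
Divide by 7: 3405 / 7 = 486.429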